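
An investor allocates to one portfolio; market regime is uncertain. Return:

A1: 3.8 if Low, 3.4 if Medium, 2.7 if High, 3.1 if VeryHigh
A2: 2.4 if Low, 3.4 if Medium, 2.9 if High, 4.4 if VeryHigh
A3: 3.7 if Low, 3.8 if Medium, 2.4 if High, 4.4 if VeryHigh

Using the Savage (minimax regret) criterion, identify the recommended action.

Column bests: Low=3.8, Medium=3.8, High=2.9, VeryHigh=4.4.
A1 regrets: 0.0, 0.4, 0.2, 1.3 → max 1.3
A2 regrets: 1.4, 0.4, 0.0, 0.0 → max 1.4
A3 regrets: 0.1, 0.0, 0.5, 0.0 → max 0.5
Smallest max regret = 0.5 → A3.

A3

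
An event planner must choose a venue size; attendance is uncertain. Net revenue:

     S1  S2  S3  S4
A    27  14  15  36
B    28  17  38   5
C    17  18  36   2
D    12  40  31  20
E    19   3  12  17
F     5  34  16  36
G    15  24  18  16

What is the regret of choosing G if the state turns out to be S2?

16

Best payoff under S2 is 40.
Regret = 40 − 24 = 16.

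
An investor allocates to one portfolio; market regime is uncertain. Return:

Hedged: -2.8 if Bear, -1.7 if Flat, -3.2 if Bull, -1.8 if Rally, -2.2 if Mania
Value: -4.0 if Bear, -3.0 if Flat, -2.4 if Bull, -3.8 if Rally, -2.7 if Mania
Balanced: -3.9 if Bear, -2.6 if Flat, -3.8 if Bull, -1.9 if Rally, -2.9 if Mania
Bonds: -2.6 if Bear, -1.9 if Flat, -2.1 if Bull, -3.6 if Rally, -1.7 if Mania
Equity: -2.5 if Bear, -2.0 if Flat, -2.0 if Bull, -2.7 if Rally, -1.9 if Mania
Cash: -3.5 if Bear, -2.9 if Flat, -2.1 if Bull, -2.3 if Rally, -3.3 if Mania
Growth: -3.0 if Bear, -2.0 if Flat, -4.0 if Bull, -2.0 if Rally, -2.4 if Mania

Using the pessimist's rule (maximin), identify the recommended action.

Equity

Row minima: Hedged=-3.2, Value=-4.0, Balanced=-3.9, Bonds=-3.6, Equity=-2.7, Cash=-3.5, Growth=-4.0
Best worst-case = -2.7 → Equity.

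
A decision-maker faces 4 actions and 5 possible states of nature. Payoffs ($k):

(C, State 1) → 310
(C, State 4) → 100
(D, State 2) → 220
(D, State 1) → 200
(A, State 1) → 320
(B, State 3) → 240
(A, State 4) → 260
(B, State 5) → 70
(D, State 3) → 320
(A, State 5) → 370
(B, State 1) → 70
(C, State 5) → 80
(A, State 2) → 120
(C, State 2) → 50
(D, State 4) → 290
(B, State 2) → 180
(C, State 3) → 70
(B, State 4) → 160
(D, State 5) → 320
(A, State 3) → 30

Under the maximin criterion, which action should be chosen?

D

Row minima: A=30, B=70, C=50, D=200
Best worst-case = 200 → D.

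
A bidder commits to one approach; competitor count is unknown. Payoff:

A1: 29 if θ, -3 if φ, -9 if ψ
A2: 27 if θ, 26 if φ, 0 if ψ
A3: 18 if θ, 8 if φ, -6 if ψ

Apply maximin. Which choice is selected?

A2

Row minima: A1=-9, A2=0, A3=-6
Best worst-case = 0 → A2.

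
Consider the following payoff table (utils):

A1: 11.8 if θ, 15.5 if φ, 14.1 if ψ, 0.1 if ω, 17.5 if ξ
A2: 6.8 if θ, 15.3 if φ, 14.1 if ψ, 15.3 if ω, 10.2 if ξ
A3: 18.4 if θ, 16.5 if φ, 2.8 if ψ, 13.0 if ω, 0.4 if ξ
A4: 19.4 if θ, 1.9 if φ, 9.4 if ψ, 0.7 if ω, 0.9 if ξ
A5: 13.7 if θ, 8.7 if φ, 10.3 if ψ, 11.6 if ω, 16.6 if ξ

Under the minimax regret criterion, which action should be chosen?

Column bests: θ=19.4, φ=16.5, ψ=14.1, ω=15.3, ξ=17.5.
A1 regrets: 7.6, 1.0, 0.0, 15.2, 0.0 → max 15.2
A2 regrets: 12.6, 1.2, 0.0, 0.0, 7.3 → max 12.6
A3 regrets: 1.0, 0.0, 11.3, 2.3, 17.1 → max 17.1
A4 regrets: 0.0, 14.6, 4.7, 14.6, 16.6 → max 16.6
A5 regrets: 5.7, 7.8, 3.8, 3.7, 0.9 → max 7.8
Smallest max regret = 7.8 → A5.

A5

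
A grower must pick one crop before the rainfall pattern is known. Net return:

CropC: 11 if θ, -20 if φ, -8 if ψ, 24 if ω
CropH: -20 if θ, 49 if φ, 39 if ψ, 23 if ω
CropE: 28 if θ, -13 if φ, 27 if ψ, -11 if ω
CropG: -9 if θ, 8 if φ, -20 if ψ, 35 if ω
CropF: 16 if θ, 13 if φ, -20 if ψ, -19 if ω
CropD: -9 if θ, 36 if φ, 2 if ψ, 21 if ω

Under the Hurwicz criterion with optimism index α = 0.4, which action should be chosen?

CropC: 0.4·24 + 0.6·(-20) = -2.4
CropH: 0.4·49 + 0.6·(-20) = 7.6
CropE: 0.4·28 + 0.6·(-13) = 3.4
CropG: 0.4·35 + 0.6·(-20) = 2
CropF: 0.4·16 + 0.6·(-20) = -5.6
CropD: 0.4·36 + 0.6·(-9) = 9
Highest Hurwicz score = 9 → CropD.

CropD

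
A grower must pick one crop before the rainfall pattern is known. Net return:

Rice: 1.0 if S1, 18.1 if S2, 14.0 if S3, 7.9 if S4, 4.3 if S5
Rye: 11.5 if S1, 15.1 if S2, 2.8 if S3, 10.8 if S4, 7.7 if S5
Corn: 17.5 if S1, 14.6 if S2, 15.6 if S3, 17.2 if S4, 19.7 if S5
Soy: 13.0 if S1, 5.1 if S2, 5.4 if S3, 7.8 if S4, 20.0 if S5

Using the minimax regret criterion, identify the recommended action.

Corn

Column bests: S1=17.5, S2=18.1, S3=15.6, S4=17.2, S5=20.0.
Rice regrets: 16.5, 0.0, 1.6, 9.3, 15.7 → max 16.5
Rye regrets: 6.0, 3.0, 12.8, 6.4, 12.3 → max 12.8
Corn regrets: 0.0, 3.5, 0.0, 0.0, 0.3 → max 3.5
Soy regrets: 4.5, 13.0, 10.2, 9.4, 0.0 → max 13.0
Smallest max regret = 3.5 → Corn.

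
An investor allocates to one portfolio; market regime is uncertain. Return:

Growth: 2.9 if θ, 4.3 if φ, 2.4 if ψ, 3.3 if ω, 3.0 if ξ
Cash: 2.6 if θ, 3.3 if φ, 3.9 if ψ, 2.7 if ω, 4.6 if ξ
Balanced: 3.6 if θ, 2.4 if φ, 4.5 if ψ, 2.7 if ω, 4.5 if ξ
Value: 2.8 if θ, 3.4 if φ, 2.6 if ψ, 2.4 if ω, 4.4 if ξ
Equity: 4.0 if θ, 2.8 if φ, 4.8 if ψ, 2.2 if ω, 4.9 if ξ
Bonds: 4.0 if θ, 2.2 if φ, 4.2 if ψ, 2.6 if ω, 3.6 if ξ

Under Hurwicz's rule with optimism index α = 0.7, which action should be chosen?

Equity

Growth: 0.7·4.3 + 0.3·2.4 = 3.73
Cash: 0.7·4.6 + 0.3·2.6 = 4
Balanced: 0.7·4.5 + 0.3·2.4 = 3.87
Value: 0.7·4.4 + 0.3·2.4 = 3.8
Equity: 0.7·4.9 + 0.3·2.2 = 4.09
Bonds: 0.7·4.2 + 0.3·2.2 = 3.6
Highest Hurwicz score = 4.09 → Equity.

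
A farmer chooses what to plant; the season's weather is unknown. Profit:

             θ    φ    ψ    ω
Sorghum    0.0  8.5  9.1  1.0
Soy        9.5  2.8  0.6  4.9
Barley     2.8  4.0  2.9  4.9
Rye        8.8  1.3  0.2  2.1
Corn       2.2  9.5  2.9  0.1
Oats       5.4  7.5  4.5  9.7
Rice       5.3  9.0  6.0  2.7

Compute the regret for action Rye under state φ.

8.2

Best payoff under φ is 9.5.
Regret = 9.5 − 1.3 = 8.2.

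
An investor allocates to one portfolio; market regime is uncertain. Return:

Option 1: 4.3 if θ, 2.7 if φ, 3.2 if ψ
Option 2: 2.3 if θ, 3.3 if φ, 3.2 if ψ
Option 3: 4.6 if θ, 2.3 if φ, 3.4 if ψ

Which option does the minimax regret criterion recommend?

Option 1

Column bests: θ=4.6, φ=3.3, ψ=3.4.
Option 1 regrets: 0.3, 0.6, 0.2 → max 0.6
Option 2 regrets: 2.3, 0.0, 0.2 → max 2.3
Option 3 regrets: 0.0, 1.0, 0.0 → max 1.0
Smallest max regret = 0.6 → Option 1.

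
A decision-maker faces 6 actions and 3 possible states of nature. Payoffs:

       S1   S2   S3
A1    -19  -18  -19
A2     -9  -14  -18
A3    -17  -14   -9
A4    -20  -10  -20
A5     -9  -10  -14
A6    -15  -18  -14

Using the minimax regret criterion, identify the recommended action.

A5

Column bests: S1=-9, S2=-10, S3=-9.
A1 regrets: 10, 8, 10 → max 10
A2 regrets: 0, 4, 9 → max 9
A3 regrets: 8, 4, 0 → max 8
A4 regrets: 11, 0, 11 → max 11
A5 regrets: 0, 0, 5 → max 5
A6 regrets: 6, 8, 5 → max 8
Smallest max regret = 5 → A5.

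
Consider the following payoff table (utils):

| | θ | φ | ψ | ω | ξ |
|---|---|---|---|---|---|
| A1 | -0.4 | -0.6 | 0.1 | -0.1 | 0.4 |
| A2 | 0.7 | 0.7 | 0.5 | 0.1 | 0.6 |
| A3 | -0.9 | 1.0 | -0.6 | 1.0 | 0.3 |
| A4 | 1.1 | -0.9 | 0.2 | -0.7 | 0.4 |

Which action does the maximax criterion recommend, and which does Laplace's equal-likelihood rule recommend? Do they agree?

Row maxima: A1=0.4, A2=0.7, A3=1.0, A4=1.1
Best best-case = 1.1 → A4.
Row averages: A1=-0.12, A2=0.52, A3=0.16, A4=0.02
Highest average = 0.52 → A2.

maximax → A4; laplace → A2 (disagree)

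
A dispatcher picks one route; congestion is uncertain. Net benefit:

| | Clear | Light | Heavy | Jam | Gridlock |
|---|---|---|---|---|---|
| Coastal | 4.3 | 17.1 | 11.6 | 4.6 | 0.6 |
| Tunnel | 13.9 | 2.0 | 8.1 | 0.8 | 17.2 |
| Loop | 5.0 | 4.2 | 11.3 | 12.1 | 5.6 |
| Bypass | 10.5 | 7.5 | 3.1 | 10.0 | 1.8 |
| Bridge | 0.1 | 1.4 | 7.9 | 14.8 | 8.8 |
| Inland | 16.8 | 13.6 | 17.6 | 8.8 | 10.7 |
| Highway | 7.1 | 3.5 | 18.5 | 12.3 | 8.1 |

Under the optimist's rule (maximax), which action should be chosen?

Row maxima: Coastal=17.1, Tunnel=17.2, Loop=12.1, Bypass=10.5, Bridge=14.8, Inland=17.6, Highway=18.5
Best best-case = 18.5 → Highway.

Highway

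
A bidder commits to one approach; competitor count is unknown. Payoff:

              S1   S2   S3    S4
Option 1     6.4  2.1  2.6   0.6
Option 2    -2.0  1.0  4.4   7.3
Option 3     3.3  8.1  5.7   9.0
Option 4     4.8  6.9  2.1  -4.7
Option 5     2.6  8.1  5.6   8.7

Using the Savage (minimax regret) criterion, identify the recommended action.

Column bests: S1=6.4, S2=8.1, S3=5.7, S4=9.0.
Option 1 regrets: 0.0, 6.0, 3.1, 8.4 → max 8.4
Option 2 regrets: 8.4, 7.1, 1.3, 1.7 → max 8.4
Option 3 regrets: 3.1, 0.0, 0.0, 0.0 → max 3.1
Option 4 regrets: 1.6, 1.2, 3.6, 13.7 → max 13.7
Option 5 regrets: 3.8, 0.0, 0.1, 0.3 → max 3.8
Smallest max regret = 3.1 → Option 3.

Option 3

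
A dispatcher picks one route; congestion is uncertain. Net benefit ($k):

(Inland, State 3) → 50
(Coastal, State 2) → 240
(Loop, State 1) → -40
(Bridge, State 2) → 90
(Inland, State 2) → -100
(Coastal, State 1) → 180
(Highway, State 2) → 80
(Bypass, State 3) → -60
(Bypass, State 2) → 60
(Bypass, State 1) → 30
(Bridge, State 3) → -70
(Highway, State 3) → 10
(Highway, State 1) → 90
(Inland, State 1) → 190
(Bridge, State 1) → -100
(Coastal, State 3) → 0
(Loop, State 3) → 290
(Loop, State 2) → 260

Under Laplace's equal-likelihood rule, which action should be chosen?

Loop

Row averages: Highway=60, Inland=140/3, Bridge=-80/3, Coastal=140, Loop=170, Bypass=10
Highest average = 170 → Loop.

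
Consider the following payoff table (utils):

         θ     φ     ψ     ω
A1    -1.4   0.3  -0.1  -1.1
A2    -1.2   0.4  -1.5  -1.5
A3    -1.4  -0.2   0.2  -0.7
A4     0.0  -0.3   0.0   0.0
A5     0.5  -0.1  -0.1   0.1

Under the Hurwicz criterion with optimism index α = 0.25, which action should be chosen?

A1: 0.25·0.3 + 0.75·(-1.4) = -0.975
A2: 0.25·0.4 + 0.75·(-1.5) = -1.025
A3: 0.25·0.2 + 0.75·(-1.4) = -1
A4: 0.25·0.0 + 0.75·(-0.3) = -0.225
A5: 0.25·0.5 + 0.75·(-0.1) = 0.05
Highest Hurwicz score = 0.05 → A5.

A5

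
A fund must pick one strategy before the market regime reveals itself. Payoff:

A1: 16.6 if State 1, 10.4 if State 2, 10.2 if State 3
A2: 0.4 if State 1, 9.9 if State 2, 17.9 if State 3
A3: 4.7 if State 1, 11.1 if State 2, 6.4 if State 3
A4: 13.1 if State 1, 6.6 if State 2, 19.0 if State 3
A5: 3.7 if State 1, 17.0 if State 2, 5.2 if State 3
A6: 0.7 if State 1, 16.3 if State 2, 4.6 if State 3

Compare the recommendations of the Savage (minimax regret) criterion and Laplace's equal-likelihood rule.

Column bests: State 1=16.6, State 2=17.0, State 3=19.0.
A1 regrets: 0.0, 6.6, 8.8 → max 8.8
A2 regrets: 16.2, 7.1, 1.1 → max 16.2
A3 regrets: 11.9, 5.9, 12.6 → max 12.6
A4 regrets: 3.5, 10.4, 0.0 → max 10.4
A5 regrets: 12.9, 0.0, 13.8 → max 13.8
A6 regrets: 15.9, 0.7, 14.4 → max 15.9
Smallest max regret = 8.8 → A1.
Row averages: A1=12.4, A2=9.4, A3=7.4, A4=12.9, A5=259/30, A6=7.2
Highest average = 12.9 → A4.

minimax regret → A1; laplace → A4 (disagree)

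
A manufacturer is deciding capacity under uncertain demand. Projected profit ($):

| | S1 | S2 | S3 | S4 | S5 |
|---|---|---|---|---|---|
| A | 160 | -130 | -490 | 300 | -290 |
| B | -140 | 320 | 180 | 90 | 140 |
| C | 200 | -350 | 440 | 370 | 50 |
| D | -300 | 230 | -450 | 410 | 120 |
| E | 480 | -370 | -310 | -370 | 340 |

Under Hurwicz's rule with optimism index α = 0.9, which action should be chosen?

A: 0.9·300 + 0.1·(-490) = 221
B: 0.9·320 + 0.1·(-140) = 274
C: 0.9·440 + 0.1·(-350) = 361
D: 0.9·410 + 0.1·(-450) = 324
E: 0.9·480 + 0.1·(-370) = 395
Highest Hurwicz score = 395 → E.

E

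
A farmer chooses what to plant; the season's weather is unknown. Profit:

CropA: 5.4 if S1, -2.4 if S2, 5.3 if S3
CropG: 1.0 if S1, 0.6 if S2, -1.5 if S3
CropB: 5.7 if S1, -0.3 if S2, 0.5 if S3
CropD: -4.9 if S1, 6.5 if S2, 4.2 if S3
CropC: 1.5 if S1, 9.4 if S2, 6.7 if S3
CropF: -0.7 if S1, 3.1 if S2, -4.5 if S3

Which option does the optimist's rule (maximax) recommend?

Row maxima: CropA=5.4, CropG=1.0, CropB=5.7, CropD=6.5, CropC=9.4, CropF=3.1
Best best-case = 9.4 → CropC.

CropC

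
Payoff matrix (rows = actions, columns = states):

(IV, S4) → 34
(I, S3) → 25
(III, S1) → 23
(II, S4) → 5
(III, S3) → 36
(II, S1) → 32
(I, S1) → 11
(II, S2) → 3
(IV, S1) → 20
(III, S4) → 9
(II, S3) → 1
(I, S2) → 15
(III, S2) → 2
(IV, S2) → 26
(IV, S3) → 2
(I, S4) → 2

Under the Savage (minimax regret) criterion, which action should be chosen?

Column bests: S1=32, S2=26, S3=36, S4=34.
I regrets: 21, 11, 11, 32 → max 32
II regrets: 0, 23, 35, 29 → max 35
III regrets: 9, 24, 0, 25 → max 25
IV regrets: 12, 0, 34, 0 → max 34
Smallest max regret = 25 → III.

III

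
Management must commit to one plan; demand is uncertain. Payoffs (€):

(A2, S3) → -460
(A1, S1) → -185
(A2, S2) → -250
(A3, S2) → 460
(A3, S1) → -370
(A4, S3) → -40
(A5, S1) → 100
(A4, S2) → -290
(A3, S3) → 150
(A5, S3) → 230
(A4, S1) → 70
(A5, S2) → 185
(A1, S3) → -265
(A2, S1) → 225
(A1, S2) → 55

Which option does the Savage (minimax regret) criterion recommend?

Column bests: S1=225, S2=460, S3=230.
A1 regrets: 410, 405, 495 → max 495
A2 regrets: 0, 710, 690 → max 710
A3 regrets: 595, 0, 80 → max 595
A4 regrets: 155, 750, 270 → max 750
A5 regrets: 125, 275, 0 → max 275
Smallest max regret = 275 → A5.

A5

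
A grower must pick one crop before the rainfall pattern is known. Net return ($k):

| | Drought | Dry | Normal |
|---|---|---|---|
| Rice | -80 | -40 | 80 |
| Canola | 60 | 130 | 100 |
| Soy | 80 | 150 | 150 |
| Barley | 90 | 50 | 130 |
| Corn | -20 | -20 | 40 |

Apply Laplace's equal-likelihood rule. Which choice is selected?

Row averages: Rice=-40/3, Canola=290/3, Soy=380/3, Barley=90, Corn=0
Highest average = 380/3 → Soy.

Soy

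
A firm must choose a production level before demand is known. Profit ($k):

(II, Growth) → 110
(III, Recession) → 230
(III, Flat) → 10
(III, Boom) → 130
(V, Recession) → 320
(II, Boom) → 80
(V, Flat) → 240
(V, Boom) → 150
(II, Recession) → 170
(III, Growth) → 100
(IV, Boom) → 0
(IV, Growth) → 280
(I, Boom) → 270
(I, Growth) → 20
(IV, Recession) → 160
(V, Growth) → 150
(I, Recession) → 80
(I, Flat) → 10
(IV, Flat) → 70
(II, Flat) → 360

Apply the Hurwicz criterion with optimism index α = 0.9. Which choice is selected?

II

I: 0.9·270 + 0.1·10 = 244
II: 0.9·360 + 0.1·80 = 332
III: 0.9·230 + 0.1·10 = 208
IV: 0.9·280 + 0.1·0 = 252
V: 0.9·320 + 0.1·150 = 303
Highest Hurwicz score = 332 → II.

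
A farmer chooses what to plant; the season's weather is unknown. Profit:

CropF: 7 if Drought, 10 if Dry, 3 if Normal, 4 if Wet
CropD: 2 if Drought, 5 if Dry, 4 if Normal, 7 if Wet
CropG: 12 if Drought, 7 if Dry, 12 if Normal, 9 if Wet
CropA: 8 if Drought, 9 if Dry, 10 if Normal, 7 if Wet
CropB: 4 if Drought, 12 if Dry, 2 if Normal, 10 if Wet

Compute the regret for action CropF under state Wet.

Best payoff under Wet is 10.
Regret = 10 − 4 = 6.

6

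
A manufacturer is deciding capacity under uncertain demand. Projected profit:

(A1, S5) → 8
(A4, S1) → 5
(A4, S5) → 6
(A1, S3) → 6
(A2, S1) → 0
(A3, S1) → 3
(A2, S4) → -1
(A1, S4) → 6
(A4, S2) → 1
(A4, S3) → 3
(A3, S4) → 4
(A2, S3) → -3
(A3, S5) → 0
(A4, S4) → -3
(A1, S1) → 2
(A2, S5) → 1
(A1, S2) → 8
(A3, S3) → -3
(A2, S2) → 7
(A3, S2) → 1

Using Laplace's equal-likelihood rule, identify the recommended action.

Row averages: A1=6, A2=0.8, A3=1, A4=2.4
Highest average = 6 → A1.

A1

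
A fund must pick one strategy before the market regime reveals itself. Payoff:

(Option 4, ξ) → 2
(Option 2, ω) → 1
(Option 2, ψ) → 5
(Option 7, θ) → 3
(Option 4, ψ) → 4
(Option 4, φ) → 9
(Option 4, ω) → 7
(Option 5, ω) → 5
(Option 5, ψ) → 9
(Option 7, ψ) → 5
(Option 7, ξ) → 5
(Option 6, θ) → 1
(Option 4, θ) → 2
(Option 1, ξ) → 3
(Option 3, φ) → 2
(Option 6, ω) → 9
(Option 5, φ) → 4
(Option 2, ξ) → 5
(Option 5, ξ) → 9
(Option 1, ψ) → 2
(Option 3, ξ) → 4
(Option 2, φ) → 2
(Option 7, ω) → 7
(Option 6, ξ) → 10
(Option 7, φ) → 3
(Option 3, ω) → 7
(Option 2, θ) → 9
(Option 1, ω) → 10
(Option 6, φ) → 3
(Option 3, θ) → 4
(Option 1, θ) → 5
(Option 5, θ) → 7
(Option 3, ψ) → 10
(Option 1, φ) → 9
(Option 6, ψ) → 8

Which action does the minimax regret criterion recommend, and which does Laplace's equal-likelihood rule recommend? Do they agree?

Column bests: θ=9, φ=9, ψ=10, ω=10, ξ=10.
Option 1 regrets: 4, 0, 8, 0, 7 → max 8
Option 2 regrets: 0, 7, 5, 9, 5 → max 9
Option 3 regrets: 5, 7, 0, 3, 6 → max 7
Option 4 regrets: 7, 0, 6, 3, 8 → max 8
Option 5 regrets: 2, 5, 1, 5, 1 → max 5
Option 6 regrets: 8, 6, 2, 1, 0 → max 8
Option 7 regrets: 6, 6, 5, 3, 5 → max 6
Smallest max regret = 5 → Option 5.
Row averages: Option 1=5.8, Option 2=4.4, Option 3=5.4, Option 4=4.8, Option 5=6.8, Option 6=6.2, Option 7=4.6
Highest average = 6.8 → Option 5.

minimax regret → Option 5; laplace → Option 5 (agree)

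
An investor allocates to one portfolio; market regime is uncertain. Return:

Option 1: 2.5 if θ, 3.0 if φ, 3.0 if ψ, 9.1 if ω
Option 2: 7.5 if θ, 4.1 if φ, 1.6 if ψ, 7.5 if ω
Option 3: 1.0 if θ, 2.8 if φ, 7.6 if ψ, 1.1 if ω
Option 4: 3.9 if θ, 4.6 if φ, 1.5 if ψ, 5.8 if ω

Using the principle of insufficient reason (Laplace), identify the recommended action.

Option 2

Row averages: Option 1=4.4, Option 2=5.175, Option 3=3.125, Option 4=3.95
Highest average = 5.175 → Option 2.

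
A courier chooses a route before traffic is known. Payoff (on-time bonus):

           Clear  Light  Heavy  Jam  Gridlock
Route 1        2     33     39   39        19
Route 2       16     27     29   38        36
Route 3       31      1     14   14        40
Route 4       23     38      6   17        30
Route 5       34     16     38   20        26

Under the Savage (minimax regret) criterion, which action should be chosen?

Column bests: Clear=34, Light=38, Heavy=39, Jam=39, Gridlock=40.
Route 1 regrets: 32, 5, 0, 0, 21 → max 32
Route 2 regrets: 18, 11, 10, 1, 4 → max 18
Route 3 regrets: 3, 37, 25, 25, 0 → max 37
Route 4 regrets: 11, 0, 33, 22, 10 → max 33
Route 5 regrets: 0, 22, 1, 19, 14 → max 22
Smallest max regret = 18 → Route 2.

Route 2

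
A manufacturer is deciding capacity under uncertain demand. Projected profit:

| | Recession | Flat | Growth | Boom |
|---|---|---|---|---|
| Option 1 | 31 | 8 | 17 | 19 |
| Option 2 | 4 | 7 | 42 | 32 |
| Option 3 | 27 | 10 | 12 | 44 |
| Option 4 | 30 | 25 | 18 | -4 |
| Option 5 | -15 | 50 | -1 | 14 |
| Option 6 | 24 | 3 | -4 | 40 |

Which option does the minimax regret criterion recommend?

Option 3

Column bests: Recession=31, Flat=50, Growth=42, Boom=44.
Option 1 regrets: 0, 42, 25, 25 → max 42
Option 2 regrets: 27, 43, 0, 12 → max 43
Option 3 regrets: 4, 40, 30, 0 → max 40
Option 4 regrets: 1, 25, 24, 48 → max 48
Option 5 regrets: 46, 0, 43, 30 → max 46
Option 6 regrets: 7, 47, 46, 4 → max 47
Smallest max regret = 40 → Option 3.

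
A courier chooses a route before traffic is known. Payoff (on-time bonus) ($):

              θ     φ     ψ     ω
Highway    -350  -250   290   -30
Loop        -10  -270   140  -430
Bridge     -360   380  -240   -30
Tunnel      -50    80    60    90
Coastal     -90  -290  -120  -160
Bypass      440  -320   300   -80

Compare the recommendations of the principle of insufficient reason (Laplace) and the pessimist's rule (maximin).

laplace → Bypass; maximin → Tunnel (disagree)

Row averages: Highway=-85, Loop=-142.5, Bridge=-62.5, Tunnel=45, Coastal=-165, Bypass=85
Highest average = 85 → Bypass.
Row minima: Highway=-350, Loop=-430, Bridge=-360, Tunnel=-50, Coastal=-290, Bypass=-320
Best worst-case = -50 → Tunnel.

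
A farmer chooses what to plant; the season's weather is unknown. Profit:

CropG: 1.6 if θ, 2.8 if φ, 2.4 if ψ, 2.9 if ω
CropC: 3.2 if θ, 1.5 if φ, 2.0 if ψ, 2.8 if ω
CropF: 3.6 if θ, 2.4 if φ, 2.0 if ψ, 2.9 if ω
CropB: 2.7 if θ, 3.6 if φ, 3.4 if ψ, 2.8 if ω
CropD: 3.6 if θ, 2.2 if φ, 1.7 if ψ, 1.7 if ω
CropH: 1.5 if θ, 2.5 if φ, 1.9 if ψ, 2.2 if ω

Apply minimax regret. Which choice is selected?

CropB

Column bests: θ=3.6, φ=3.6, ψ=3.4, ω=2.9.
CropG regrets: 2.0, 0.8, 1.0, 0.0 → max 2.0
CropC regrets: 0.4, 2.1, 1.4, 0.1 → max 2.1
CropF regrets: 0.0, 1.2, 1.4, 0.0 → max 1.4
CropB regrets: 0.9, 0.0, 0.0, 0.1 → max 0.9
CropD regrets: 0.0, 1.4, 1.7, 1.2 → max 1.7
CropH regrets: 2.1, 1.1, 1.5, 0.7 → max 2.1
Smallest max regret = 0.9 → CropB.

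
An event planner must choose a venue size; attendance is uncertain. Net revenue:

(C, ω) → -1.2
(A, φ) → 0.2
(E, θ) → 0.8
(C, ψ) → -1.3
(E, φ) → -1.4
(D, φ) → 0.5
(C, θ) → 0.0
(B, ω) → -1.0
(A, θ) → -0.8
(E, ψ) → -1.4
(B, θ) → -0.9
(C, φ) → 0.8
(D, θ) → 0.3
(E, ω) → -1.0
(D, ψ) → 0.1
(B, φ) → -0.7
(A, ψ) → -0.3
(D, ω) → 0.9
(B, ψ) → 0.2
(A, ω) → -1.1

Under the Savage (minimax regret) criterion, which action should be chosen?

Column bests: θ=0.8, φ=0.8, ψ=0.2, ω=0.9.
A regrets: 1.6, 0.6, 0.5, 2.0 → max 2.0
B regrets: 1.7, 1.5, 0.0, 1.9 → max 1.9
C regrets: 0.8, 0.0, 1.5, 2.1 → max 2.1
D regrets: 0.5, 0.3, 0.1, 0.0 → max 0.5
E regrets: 0.0, 2.2, 1.6, 1.9 → max 2.2
Smallest max regret = 0.5 → D.

D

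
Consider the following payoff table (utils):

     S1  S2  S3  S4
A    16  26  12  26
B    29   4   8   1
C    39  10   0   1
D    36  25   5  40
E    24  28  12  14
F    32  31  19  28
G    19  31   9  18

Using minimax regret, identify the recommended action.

Column bests: S1=39, S2=31, S3=19, S4=40.
A regrets: 23, 5, 7, 14 → max 23
B regrets: 10, 27, 11, 39 → max 39
C regrets: 0, 21, 19, 39 → max 39
D regrets: 3, 6, 14, 0 → max 14
E regrets: 15, 3, 7, 26 → max 26
F regrets: 7, 0, 0, 12 → max 12
G regrets: 20, 0, 10, 22 → max 22
Smallest max regret = 12 → F.

F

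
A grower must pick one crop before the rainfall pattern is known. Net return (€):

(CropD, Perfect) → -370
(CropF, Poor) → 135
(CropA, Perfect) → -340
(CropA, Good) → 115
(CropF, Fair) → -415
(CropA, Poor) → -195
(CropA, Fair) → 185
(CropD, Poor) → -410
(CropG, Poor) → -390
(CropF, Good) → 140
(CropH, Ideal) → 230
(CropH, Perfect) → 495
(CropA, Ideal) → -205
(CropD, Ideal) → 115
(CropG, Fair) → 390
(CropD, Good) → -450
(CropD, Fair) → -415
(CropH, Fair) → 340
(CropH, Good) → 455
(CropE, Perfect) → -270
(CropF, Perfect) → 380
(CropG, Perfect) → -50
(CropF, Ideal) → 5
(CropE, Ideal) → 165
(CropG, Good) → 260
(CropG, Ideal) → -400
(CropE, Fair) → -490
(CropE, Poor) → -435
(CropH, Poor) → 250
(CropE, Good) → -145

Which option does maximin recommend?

Row minima: CropG=-400, CropE=-490, CropF=-415, CropD=-450, CropA=-340, CropH=230
Best worst-case = 230 → CropH.

CropH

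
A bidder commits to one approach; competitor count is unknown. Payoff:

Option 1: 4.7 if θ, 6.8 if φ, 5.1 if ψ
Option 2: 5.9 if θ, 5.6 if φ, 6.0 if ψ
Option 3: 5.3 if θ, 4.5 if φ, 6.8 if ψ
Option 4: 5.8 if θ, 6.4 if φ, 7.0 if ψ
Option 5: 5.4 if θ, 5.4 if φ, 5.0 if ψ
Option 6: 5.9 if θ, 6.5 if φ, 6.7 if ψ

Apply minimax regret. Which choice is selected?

Option 6

Column bests: θ=5.9, φ=6.8, ψ=7.0.
Option 1 regrets: 1.2, 0.0, 1.9 → max 1.9
Option 2 regrets: 0.0, 1.2, 1.0 → max 1.2
Option 3 regrets: 0.6, 2.3, 0.2 → max 2.3
Option 4 regrets: 0.1, 0.4, 0.0 → max 0.4
Option 5 regrets: 0.5, 1.4, 2.0 → max 2.0
Option 6 regrets: 0.0, 0.3, 0.3 → max 0.3
Smallest max regret = 0.3 → Option 6.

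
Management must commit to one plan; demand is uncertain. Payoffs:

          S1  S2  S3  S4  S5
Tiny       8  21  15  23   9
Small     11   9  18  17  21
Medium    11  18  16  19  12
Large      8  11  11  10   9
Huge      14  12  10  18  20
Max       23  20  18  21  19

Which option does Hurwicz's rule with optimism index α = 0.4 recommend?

Tiny: 0.4·23 + 0.6·8 = 14
Small: 0.4·21 + 0.6·9 = 13.8
Medium: 0.4·19 + 0.6·11 = 14.2
Large: 0.4·11 + 0.6·8 = 9.2
Huge: 0.4·20 + 0.6·10 = 14
Max: 0.4·23 + 0.6·18 = 20
Highest Hurwicz score = 20 → Max.

Max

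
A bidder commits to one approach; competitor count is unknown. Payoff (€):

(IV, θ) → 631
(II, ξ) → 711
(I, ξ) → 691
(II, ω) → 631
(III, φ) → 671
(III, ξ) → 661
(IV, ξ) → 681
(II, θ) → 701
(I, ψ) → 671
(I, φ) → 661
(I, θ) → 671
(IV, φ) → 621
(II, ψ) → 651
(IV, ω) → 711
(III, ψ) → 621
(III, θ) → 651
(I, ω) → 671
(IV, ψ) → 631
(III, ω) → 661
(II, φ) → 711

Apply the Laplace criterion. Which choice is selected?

II

Row averages: I=673, II=681, III=653, IV=655
Highest average = 681 → II.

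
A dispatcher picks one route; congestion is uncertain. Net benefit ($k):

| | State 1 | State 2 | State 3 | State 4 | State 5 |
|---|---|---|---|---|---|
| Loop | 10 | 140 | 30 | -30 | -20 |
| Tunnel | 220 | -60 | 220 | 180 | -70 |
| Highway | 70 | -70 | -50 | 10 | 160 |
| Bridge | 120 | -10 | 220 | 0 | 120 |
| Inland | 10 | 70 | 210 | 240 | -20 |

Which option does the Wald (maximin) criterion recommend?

Row minima: Loop=-30, Tunnel=-70, Highway=-70, Bridge=-10, Inland=-20
Best worst-case = -10 → Bridge.

Bridge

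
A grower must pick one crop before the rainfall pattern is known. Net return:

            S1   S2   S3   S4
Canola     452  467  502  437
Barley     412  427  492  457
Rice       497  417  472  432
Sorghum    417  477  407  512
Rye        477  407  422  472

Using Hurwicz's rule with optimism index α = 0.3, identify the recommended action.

Canola

Canola: 0.3·502 + 0.7·437 = 456.5
Barley: 0.3·492 + 0.7·412 = 436
Rice: 0.3·497 + 0.7·417 = 441
Sorghum: 0.3·512 + 0.7·407 = 438.5
Rye: 0.3·477 + 0.7·407 = 428
Highest Hurwicz score = 456.5 → Canola.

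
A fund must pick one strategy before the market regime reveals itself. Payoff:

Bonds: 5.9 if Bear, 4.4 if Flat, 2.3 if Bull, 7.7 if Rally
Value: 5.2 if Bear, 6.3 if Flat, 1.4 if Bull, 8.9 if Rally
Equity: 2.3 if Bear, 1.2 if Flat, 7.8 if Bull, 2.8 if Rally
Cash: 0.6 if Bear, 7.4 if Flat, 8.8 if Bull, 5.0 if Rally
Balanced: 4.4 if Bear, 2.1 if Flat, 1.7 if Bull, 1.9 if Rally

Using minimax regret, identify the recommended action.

Cash

Column bests: Bear=5.9, Flat=7.4, Bull=8.8, Rally=8.9.
Bonds regrets: 0.0, 3.0, 6.5, 1.2 → max 6.5
Value regrets: 0.7, 1.1, 7.4, 0.0 → max 7.4
Equity regrets: 3.6, 6.2, 1.0, 6.1 → max 6.2
Cash regrets: 5.3, 0.0, 0.0, 3.9 → max 5.3
Balanced regrets: 1.5, 5.3, 7.1, 7.0 → max 7.1
Smallest max regret = 5.3 → Cash.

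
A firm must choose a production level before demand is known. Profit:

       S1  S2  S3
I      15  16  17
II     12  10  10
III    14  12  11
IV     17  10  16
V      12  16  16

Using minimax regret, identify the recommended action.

I

Column bests: S1=17, S2=16, S3=17.
I regrets: 2, 0, 0 → max 2
II regrets: 5, 6, 7 → max 7
III regrets: 3, 4, 6 → max 6
IV regrets: 0, 6, 1 → max 6
V regrets: 5, 0, 1 → max 5
Smallest max regret = 2 → I.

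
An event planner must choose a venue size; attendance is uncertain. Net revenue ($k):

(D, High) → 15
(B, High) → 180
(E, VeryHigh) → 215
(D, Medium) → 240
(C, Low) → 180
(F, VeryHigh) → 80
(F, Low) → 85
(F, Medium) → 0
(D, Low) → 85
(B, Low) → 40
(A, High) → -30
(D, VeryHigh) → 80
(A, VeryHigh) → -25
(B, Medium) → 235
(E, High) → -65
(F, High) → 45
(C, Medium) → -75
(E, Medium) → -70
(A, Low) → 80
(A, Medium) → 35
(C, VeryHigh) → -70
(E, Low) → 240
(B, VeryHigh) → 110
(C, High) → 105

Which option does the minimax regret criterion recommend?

Column bests: Low=240, Medium=240, High=180, VeryHigh=215.
A regrets: 160, 205, 210, 240 → max 240
B regrets: 200, 5, 0, 105 → max 200
C regrets: 60, 315, 75, 285 → max 315
D regrets: 155, 0, 165, 135 → max 165
E regrets: 0, 310, 245, 0 → max 310
F regrets: 155, 240, 135, 135 → max 240
Smallest max regret = 165 → D.

D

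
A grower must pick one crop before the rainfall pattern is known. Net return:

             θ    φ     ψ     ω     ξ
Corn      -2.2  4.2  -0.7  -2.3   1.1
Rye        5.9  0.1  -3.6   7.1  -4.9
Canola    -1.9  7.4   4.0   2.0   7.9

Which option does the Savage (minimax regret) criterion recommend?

Column bests: θ=5.9, φ=7.4, ψ=4.0, ω=7.1, ξ=7.9.
Corn regrets: 8.1, 3.2, 4.7, 9.4, 6.8 → max 9.4
Rye regrets: 0.0, 7.3, 7.6, 0.0, 12.8 → max 12.8
Canola regrets: 7.8, 0.0, 0.0, 5.1, 0.0 → max 7.8
Smallest max regret = 7.8 → Canola.

Canola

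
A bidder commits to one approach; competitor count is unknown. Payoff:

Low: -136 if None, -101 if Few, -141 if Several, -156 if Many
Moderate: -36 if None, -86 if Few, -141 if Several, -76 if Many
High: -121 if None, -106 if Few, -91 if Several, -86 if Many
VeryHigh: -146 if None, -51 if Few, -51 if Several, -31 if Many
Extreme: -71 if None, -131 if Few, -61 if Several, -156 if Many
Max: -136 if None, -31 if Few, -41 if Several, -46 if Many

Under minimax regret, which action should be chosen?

High

Column bests: None=-36, Few=-31, Several=-41, Many=-31.
Low regrets: 100, 70, 100, 125 → max 125
Moderate regrets: 0, 55, 100, 45 → max 100
High regrets: 85, 75, 50, 55 → max 85
VeryHigh regrets: 110, 20, 10, 0 → max 110
Extreme regrets: 35, 100, 20, 125 → max 125
Max regrets: 100, 0, 0, 15 → max 100
Smallest max regret = 85 → High.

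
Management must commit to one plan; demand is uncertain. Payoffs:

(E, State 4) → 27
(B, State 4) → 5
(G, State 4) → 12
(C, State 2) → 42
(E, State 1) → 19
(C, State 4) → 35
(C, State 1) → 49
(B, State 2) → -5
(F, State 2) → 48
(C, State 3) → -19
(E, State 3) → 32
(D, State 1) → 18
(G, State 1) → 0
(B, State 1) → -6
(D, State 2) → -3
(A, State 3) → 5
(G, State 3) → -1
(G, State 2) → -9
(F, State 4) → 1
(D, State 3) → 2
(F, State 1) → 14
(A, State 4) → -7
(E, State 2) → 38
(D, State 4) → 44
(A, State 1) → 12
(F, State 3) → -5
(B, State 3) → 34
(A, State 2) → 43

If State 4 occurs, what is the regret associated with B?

Best payoff under State 4 is 44.
Regret = 44 − 5 = 39.

39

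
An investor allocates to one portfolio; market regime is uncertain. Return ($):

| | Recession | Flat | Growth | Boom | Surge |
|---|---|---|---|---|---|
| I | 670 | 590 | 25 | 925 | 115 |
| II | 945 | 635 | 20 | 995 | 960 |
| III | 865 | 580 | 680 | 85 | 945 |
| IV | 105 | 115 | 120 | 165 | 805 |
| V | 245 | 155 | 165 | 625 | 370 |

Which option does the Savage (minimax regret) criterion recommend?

II

Column bests: Recession=945, Flat=635, Growth=680, Boom=995, Surge=960.
I regrets: 275, 45, 655, 70, 845 → max 845
II regrets: 0, 0, 660, 0, 0 → max 660
III regrets: 80, 55, 0, 910, 15 → max 910
IV regrets: 840, 520, 560, 830, 155 → max 840
V regrets: 700, 480, 515, 370, 590 → max 700
Smallest max regret = 660 → II.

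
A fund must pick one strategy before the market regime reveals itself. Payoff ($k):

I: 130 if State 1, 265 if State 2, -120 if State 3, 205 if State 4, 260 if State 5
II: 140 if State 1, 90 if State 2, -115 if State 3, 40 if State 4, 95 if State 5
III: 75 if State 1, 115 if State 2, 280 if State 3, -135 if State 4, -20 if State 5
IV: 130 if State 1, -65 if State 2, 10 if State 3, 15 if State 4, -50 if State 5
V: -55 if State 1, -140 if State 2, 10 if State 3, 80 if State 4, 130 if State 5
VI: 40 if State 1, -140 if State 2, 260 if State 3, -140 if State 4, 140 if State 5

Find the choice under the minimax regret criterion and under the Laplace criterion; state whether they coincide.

minimax regret → IV; laplace → I (disagree)

Column bests: State 1=140, State 2=265, State 3=280, State 4=205, State 5=260.
I regrets: 10, 0, 400, 0, 0 → max 400
II regrets: 0, 175, 395, 165, 165 → max 395
III regrets: 65, 150, 0, 340, 280 → max 340
IV regrets: 10, 330, 270, 190, 310 → max 330
V regrets: 195, 405, 270, 125, 130 → max 405
VI regrets: 100, 405, 20, 345, 120 → max 405
Smallest max regret = 330 → IV.
Row averages: I=148, II=50, III=63, IV=8, V=5, VI=32
Highest average = 148 → I.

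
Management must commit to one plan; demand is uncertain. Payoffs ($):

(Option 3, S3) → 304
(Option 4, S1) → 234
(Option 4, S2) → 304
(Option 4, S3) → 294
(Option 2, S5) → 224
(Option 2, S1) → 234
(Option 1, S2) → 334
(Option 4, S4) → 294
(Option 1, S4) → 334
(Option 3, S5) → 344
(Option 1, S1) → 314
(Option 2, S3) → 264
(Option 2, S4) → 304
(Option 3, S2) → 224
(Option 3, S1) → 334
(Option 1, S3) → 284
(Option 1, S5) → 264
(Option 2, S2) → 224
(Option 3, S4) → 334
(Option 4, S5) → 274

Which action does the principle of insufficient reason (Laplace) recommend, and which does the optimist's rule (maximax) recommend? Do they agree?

Row averages: Option 1=306, Option 2=250, Option 3=308, Option 4=280
Highest average = 308 → Option 3.
Row maxima: Option 1=334, Option 2=304, Option 3=344, Option 4=304
Best best-case = 344 → Option 3.

laplace → Option 3; maximax → Option 3 (agree)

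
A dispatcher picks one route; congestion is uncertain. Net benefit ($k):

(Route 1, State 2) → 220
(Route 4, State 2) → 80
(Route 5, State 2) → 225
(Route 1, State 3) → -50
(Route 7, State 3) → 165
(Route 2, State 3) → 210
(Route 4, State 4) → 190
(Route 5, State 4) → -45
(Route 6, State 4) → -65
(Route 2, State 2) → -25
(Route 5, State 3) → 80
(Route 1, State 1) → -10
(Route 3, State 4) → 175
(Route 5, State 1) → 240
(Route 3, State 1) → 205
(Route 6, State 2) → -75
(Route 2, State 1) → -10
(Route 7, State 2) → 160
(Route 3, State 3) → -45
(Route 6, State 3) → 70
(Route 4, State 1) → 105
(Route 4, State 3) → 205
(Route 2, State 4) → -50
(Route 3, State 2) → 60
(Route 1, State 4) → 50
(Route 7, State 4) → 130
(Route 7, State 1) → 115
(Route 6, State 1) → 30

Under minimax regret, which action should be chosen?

Column bests: State 1=240, State 2=225, State 3=210, State 4=190.
Route 1 regrets: 250, 5, 260, 140 → max 260
Route 2 regrets: 250, 250, 0, 240 → max 250
Route 3 regrets: 35, 165, 255, 15 → max 255
Route 4 regrets: 135, 145, 5, 0 → max 145
Route 5 regrets: 0, 0, 130, 235 → max 235
Route 6 regrets: 210, 300, 140, 255 → max 300
Route 7 regrets: 125, 65, 45, 60 → max 125
Smallest max regret = 125 → Route 7.

Route 7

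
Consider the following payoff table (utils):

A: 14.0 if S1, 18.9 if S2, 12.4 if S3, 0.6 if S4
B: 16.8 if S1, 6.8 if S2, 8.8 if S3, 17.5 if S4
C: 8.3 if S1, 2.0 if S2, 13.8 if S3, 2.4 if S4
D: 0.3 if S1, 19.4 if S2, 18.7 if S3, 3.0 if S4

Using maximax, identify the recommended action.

Row maxima: A=18.9, B=17.5, C=13.8, D=19.4
Best best-case = 19.4 → D.

D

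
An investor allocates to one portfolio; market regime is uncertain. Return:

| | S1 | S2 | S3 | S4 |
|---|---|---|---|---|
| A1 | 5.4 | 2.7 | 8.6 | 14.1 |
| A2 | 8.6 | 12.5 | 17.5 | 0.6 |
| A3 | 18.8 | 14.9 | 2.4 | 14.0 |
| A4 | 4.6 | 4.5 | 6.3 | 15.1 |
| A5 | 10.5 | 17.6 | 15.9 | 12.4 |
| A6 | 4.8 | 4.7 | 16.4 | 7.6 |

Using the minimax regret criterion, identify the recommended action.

A5

Column bests: S1=18.8, S2=17.6, S3=17.5, S4=15.1.
A1 regrets: 13.4, 14.9, 8.9, 1.0 → max 14.9
A2 regrets: 10.2, 5.1, 0.0, 14.5 → max 14.5
A3 regrets: 0.0, 2.7, 15.1, 1.1 → max 15.1
A4 regrets: 14.2, 13.1, 11.2, 0.0 → max 14.2
A5 regrets: 8.3, 0.0, 1.6, 2.7 → max 8.3
A6 regrets: 14.0, 12.9, 1.1, 7.5 → max 14.0
Smallest max regret = 8.3 → A5.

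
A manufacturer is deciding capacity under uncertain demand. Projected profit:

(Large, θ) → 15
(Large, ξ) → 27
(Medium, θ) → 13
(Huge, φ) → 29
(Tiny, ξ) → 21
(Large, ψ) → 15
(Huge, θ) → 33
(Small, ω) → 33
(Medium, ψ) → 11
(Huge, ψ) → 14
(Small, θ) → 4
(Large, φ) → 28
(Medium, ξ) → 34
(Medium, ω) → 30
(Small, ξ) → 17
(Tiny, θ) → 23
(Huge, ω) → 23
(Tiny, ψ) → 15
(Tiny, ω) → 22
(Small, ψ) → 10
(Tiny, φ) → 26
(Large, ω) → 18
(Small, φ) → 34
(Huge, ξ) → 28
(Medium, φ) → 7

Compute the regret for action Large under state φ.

6

Best payoff under φ is 34.
Regret = 34 − 28 = 6.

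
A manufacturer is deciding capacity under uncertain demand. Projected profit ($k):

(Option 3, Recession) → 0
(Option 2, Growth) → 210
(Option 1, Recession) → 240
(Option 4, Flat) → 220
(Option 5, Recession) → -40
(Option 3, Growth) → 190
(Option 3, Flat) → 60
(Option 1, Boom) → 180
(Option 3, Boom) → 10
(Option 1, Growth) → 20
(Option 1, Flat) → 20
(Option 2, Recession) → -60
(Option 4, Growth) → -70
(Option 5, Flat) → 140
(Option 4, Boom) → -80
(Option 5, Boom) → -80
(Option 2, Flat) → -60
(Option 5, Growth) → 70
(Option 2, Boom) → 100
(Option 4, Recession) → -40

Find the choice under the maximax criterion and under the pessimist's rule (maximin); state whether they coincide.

maximax → Option 1; maximin → Option 1 (agree)

Row maxima: Option 1=240, Option 2=210, Option 3=190, Option 4=220, Option 5=140
Best best-case = 240 → Option 1.
Row minima: Option 1=20, Option 2=-60, Option 3=0, Option 4=-80, Option 5=-80
Best worst-case = 20 → Option 1.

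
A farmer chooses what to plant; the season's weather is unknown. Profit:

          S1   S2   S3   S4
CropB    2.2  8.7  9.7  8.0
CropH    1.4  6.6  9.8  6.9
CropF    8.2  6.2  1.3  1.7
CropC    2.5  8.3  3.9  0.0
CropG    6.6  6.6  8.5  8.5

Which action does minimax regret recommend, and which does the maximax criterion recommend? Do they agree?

minimax regret → CropG; maximax → CropH (disagree)

Column bests: S1=8.2, S2=8.7, S3=9.8, S4=8.5.
CropB regrets: 6.0, 0.0, 0.1, 0.5 → max 6.0
CropH regrets: 6.8, 2.1, 0.0, 1.6 → max 6.8
CropF regrets: 0.0, 2.5, 8.5, 6.8 → max 8.5
CropC regrets: 5.7, 0.4, 5.9, 8.5 → max 8.5
CropG regrets: 1.6, 2.1, 1.3, 0.0 → max 2.1
Smallest max regret = 2.1 → CropG.
Row maxima: CropB=9.7, CropH=9.8, CropF=8.2, CropC=8.3, CropG=8.5
Best best-case = 9.8 → CropH.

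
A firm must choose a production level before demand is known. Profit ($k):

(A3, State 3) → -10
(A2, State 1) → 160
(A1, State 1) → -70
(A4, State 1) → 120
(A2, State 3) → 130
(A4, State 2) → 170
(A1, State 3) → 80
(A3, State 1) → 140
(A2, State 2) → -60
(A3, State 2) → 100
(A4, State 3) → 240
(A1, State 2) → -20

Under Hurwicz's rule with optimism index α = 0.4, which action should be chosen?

A1: 0.4·80 + 0.6·(-70) = -10
A2: 0.4·160 + 0.6·(-60) = 28
A3: 0.4·140 + 0.6·(-10) = 50
A4: 0.4·240 + 0.6·120 = 168
Highest Hurwicz score = 168 → A4.

A4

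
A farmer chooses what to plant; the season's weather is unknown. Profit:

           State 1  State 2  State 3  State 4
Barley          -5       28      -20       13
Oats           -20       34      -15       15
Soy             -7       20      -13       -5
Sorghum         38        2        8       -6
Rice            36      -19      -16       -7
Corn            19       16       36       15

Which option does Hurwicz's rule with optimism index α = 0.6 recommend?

Barley: 0.6·28 + 0.4·(-20) = 8.8
Oats: 0.6·34 + 0.4·(-20) = 12.4
Soy: 0.6·20 + 0.4·(-13) = 6.8
Sorghum: 0.6·38 + 0.4·(-6) = 20.4
Rice: 0.6·36 + 0.4·(-19) = 14
Corn: 0.6·36 + 0.4·15 = 27.6
Highest Hurwicz score = 27.6 → Corn.

Corn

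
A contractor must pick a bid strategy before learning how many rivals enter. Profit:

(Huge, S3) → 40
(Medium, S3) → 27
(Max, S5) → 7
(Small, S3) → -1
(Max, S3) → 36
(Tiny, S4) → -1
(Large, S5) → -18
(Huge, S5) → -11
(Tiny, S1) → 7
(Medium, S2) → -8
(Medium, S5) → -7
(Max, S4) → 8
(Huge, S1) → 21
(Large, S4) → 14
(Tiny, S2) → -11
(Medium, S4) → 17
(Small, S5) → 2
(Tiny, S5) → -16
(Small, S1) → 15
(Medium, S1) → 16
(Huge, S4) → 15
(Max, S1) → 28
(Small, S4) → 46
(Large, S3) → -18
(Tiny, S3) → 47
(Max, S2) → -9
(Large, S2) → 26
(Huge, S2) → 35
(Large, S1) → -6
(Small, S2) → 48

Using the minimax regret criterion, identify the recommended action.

Huge

Column bests: S1=28, S2=48, S3=47, S4=46, S5=7.
Tiny regrets: 21, 59, 0, 47, 23 → max 59
Small regrets: 13, 0, 48, 0, 5 → max 48
Medium regrets: 12, 56, 20, 29, 14 → max 56
Large regrets: 34, 22, 65, 32, 25 → max 65
Huge regrets: 7, 13, 7, 31, 18 → max 31
Max regrets: 0, 57, 11, 38, 0 → max 57
Smallest max regret = 31 → Huge.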